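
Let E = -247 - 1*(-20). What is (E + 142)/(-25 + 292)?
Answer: -85/267 ≈ -0.31835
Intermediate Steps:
E = -227 (E = -247 + 20 = -227)
(E + 142)/(-25 + 292) = (-227 + 142)/(-25 + 292) = -85/267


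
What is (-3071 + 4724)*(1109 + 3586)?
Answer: 7760835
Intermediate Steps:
(-3071 + 4724)*(1109 + 3586) = 1653*4695 = 7760835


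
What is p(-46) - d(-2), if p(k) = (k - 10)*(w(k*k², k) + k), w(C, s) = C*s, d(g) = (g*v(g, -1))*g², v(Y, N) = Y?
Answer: -250734976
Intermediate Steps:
d(g) = g⁴ (d(g) = (g*g)*g² = g²*g² = g⁴)
p(k) = (-10 + k)*(k + k⁴) (p(k) = (k - 10)*((k*k²)*k + k) = (-10 + k)*(k³*k + k) = (-10 + k)*(k⁴ + k) = (-10 + k)*(k + k⁴))
p(-46) - d(-2) = -46*(-10 - 46 + (-46)⁴ - 10*(-46)³) - 1*(-2)⁴ = -46*(-10 - 46 + 4477456 - 10*(-97336)) - 1*16 = -46*(-10 - 46 + 4477456 + 973360) - 16 = -46*5450760 - 16 = -250734960 - 16 = -250734976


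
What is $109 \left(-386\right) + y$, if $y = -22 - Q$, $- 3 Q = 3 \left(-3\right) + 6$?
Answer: $-42097$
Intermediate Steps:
$Q = 1$ ($Q = - \frac{3 \left(-3\right) + 6}{3} = - \frac{-9 + 6}{3} = \left(- \frac{1}{3}\right) \left(-3\right) = 1$)
$y = -23$ ($y = -22 - 1 = -23$)
$109 \left(-386\right) + y = 109 \left(-386\right) - 23 = -42074 - 23 = -42097$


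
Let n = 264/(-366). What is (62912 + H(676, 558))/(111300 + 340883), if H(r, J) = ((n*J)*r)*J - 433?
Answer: -9257399597/27583163 ≈ -335.62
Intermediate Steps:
n = -44/61 (n = 264*(-1/366) = -44/61 ≈ -0.72131)
H(r, J) = -433 - 44*r*J²/61 (H(r, J) = ((-44*J/61)*r)*J - 433 = (-44*J*r/61)*J - 433 = -44*r*J²/61 - 433 = -433 - 44*r*J²/61)
(62912 + H(676, 558))/(111300 + 340883) = (62912 + (-433 - 44/61*676*558²))/(111300 + 340883) = (62912 + (-433 - 44/61*676*311364))/452183 = (62912 + (-433 - 9261210816/61))*(1/452183) = (62912 - 9261237229/61)*(1/452183) = -9257399597/61*1/452183 = -9257399597/27583163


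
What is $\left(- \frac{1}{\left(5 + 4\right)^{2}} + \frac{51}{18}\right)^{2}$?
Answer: $\frac{208849}{26244} \approx 7.958$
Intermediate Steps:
$\left(- \frac{1}{\left(5 + 4\right)^{2}} + \frac{51}{18}\right)^{2} = \left(- \frac{1}{9^{2}} + 51 \cdot \frac{1}{18}\right)^{2} = \left(- \frac{1}{81} + \frac{17}{6}\right)^{2} = \left(\frac{457}{162}\right)^{2} = \frac{208849}{26244}$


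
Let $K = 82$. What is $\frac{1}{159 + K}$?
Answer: $\frac{1}{241} \approx 0.0041494$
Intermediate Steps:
$\frac{1}{159 + K} = \frac{1}{159 + 82} = \frac{1}{241}$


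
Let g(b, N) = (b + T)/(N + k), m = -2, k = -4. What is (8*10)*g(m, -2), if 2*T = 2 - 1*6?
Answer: 160/3 ≈ 53.333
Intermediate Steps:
T = -2 (T = (2 - 1*6)/2 = (2 - 6)/2 = (1/2)*(-4) = -2)
g(b, N) = (-2 + b)/(-4 + N) (g(b, N) = (b - 2)/(N - 4) = (-2 + b)/(-4 + N))
(8*10)*g(m, -2) = (8*10)*((-2 - 2)/(-4 - 2)) = 80*(-4/(-6)) = 80*(-1/6*(-4)) = 80*(2/3) = 160/3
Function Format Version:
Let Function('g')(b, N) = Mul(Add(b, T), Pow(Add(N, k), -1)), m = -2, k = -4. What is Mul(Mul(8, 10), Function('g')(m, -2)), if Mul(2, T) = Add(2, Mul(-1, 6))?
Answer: Rational(160, 3) ≈ 53.333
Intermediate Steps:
T = -2 (T = Mul(Rational(1, 2), Add(2, Mul(-1, 6))) = Mul(Rational(1, 2), Add(2, -6)) = Mul(Rational(1, 2), -4) = -2)
Function('g')(b, N) = Mul(Pow(Add(-4, N), -1), Add(-2, b)) (Function('g')(b, N) = Mul(Add(b, -2), Pow(Add(N, -4), -1)) = Mul(Add(-2, b), Pow(Add(-4, N), -1)) = Mul(Pow(Add(-4, N), -1), Add(-2, b)))
Mul(Mul(8, 10), Function('g')(m, -2)) = Mul(Mul(8, 10), Mul(Pow(Add(-4, -2), -1), Add(-2, -2))) = Mul(80, Mul(Pow(-6, -1), -4)) = Mul(80, Mul(Rational(-1, 6), -4)) = Mul(80, Rational(2, 3)) = Rational(160, 3)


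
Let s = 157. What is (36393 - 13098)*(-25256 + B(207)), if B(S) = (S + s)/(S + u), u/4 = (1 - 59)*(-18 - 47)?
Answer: -8993922475860/15287 ≈ -5.8834e+8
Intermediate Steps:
u = 15080 (u = 4*((1 - 59)*(-18 - 47)) = 4*(-58*(-65)) = 4*3770 = 15080)
B(S) = (157 + S)/(15080 + S) (B(S) = (S + 157)/(S + 15080) = (157 + S)/(15080 + S))
(36393 - 13098)*(-25256 + B(207)) = (36393 - 13098)*(-25256 + (157 + 207)/(15080 + 207)) = 23295*(-25256 + 364/15287) = 23295*(-386088108/15287) = -8993922475860/15287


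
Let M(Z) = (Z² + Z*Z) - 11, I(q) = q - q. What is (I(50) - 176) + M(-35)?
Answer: 2263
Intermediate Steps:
I(q) = 0
M(Z) = -11 + 2*Z² (M(Z) = (Z² + Z²) - 11 = 2*Z² - 11 = -11 + 2*Z²)
(I(50) - 176) + M(-35) = (0 - 176) + (-11 + 2*(-35)²) = -176 + (-11 + 2*1225) = -176 + (-11 + 2450) = -176 + 2439 = 2263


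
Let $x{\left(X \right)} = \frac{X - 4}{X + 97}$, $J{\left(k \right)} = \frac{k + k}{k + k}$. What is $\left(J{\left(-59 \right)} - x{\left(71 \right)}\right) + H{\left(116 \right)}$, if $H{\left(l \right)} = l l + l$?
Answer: $\frac{2280197}{168} \approx 13573.0$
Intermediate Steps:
$H{\left(l \right)} = l + l^{2}$ ($H{\left(l \right)} = l^{2} + l = l + l^{2}$)
$J{\left(k \right)} = 1$ ($J{\left(k \right)} = \frac{2 k}{2 k} = 2 k \frac{1}{2 k} = 1$)
$x{\left(X \right)} = \frac{-4 + X}{97 + X}$
$\left(J{\left(-59 \right)} - x{\left(71 \right)}\right) + H{\left(116 \right)} = \left(1 - \frac{-4 + 71}{97 + 71}\right) + 116 \left(1 + 116\right) = \left(1 - \frac{1}{168} \cdot 67\right) + 116 \cdot 117 = \left(1 - \frac{1}{168} \cdot 67\right) + 13572 = \left(1 - \frac{67}{168}\right) + 13572 = \frac{101}{168} + 13572 = \frac{2280197}{168}$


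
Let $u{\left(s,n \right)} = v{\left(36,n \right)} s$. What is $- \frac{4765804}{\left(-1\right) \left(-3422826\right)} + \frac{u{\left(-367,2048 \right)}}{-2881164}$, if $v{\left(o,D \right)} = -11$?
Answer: $- \frac{208255770673}{149420046204} \approx -1.3938$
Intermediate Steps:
$u{\left(s,n \right)} = - 11 s$
$- \frac{4765804}{\left(-1\right) \left(-3422826\right)} + \frac{u{\left(-367,2048 \right)}}{-2881164} = - \frac{4765804}{\left(-1\right) \left(-3422826\right)} + \frac{\left(-11\right) \left(-367\right)}{-2881164} = - \frac{4765804}{3422826} + 4037 \left(- \frac{1}{2881164}\right) = \left(-4765804\right) \frac{1}{3422826} - \frac{367}{261924} = - \frac{2382902}{1711413} - \frac{367}{261924} = - \frac{208255770673}{149420046204}$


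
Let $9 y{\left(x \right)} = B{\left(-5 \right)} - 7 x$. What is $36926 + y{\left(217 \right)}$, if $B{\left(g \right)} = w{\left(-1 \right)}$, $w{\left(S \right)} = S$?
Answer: $\frac{330814}{9} \approx 36757.0$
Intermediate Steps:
$B{\left(g \right)} = -1$
$y{\left(x \right)} = - \frac{1}{9} - \frac{7 x}{9}$ ($y{\left(x \right)} = \frac{-1 - 7 x}{9} = - \frac{1}{9} - \frac{7 x}{9}$)
$36926 + y{\left(217 \right)} = 36926 - \frac{1520}{9} = \frac{330814}{9}$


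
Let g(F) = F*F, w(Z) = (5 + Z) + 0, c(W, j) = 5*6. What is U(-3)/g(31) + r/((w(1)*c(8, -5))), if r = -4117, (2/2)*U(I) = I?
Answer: -3956977/172980 ≈ -22.875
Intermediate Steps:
c(W, j) = 30
U(I) = I
w(Z) = 5 + Z
g(F) = F²
U(-3)/g(31) + r/((w(1)*c(8, -5))) = -3/(31²) - 4117*1/(30*(5 + 1)) = -3/961 - 4117/(6*30) = -3*1/961 - 4117/180 = -3/961 - 4117*1/180 = -3/961 - 4117/180 = -3956977/172980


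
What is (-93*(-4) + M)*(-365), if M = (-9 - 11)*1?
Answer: -128480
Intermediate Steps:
M = -20 (M = -20*1 = -20)
(-93*(-4) + M)*(-365) = (-93*(-4) - 20)*(-365) = (372 - 20)*(-365) = 352*(-365) = -128480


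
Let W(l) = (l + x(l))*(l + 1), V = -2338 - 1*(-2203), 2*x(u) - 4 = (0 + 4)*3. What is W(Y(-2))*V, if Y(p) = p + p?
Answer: 1620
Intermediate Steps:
x(u) = 8 (x(u) = 2 + ((0 + 4)*3)/2 = 2 + (4*3)/2 = 2 + (½)*12 = 2 + 6 = 8)
V = -135 (V = -2338 + 2203 = -135)
Y(p) = 2*p
W(l) = (1 + l)*(8 + l) (W(l) = (l + 8)*(l + 1) = (8 + l)*(1 + l) = (1 + l)*(8 + l))
W(Y(-2))*V = (8 + (2*(-2))² + 9*(2*(-2)))*(-135) = (8 + (-4)² + 9*(-4))*(-135) = (8 + 16 - 36)*(-135) = -12*(-135) = 1620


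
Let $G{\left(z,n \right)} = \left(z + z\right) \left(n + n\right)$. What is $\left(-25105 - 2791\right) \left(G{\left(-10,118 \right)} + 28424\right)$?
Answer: $-661246784$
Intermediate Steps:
$G{\left(z,n \right)} = 4 n z$ ($G{\left(z,n \right)} = 2 z 2 n = 4 n z$)
$\left(-25105 - 2791\right) \left(G{\left(-10,118 \right)} + 28424\right) = \left(-25105 - 2791\right) \left(4 \cdot 118 \left(-10\right) + 28424\right) = - 27896 \left(-4720 + 28424\right) = \left(-27896\right) 23704 = -661246784$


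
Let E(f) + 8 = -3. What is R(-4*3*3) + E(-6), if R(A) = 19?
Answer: 8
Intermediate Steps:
E(f) = -11 (E(f) = -8 - 3 = -11)
R(-4*3*3) + E(-6) = 19 - 11 = 8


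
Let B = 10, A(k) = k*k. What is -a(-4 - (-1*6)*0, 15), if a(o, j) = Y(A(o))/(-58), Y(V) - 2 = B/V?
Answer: 21/464 ≈ 0.045259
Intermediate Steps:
A(k) = k²
Y(V) = 2 + 10/V
a(o, j) = -1/29 - 5/(29*o²) (a(o, j) = (2 + 10/(o²))/(-58) = (2 + 10/o²)*(-1/58) = -1/29 - 5/(29*o²))
-a(-4 - (-1*6)*0, 15) = -(-5 - (-4 - (-1*6)*0)²)/(29*(-4 - (-1*6)*0)²) = -(-5 - (-4 - (-6)*0)²)/(29*(-4 - (-6)*0)²) = -(-5 - (-4 - 1*0)²)/(29*(-4 - 1*0)²) = -(-5 - (-4 + 0)²)/(29*(-4 + 0)²) = -(-5 - 1*(-4)²)/(29*(-4)²) = -(-5 - 1*16)/(29*16) = -(-5 - 16)/(29*16) = -(-21)/(29*16) = -1*(-21/464) = 21/464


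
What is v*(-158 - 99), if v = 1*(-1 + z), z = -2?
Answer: 771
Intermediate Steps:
v = -3 (v = 1*(-1 - 2) = 1*(-3) = -3)
v*(-158 - 99) = -3*(-158 - 99) = -3*(-257) = 771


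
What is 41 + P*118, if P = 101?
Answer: 11959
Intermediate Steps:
41 + P*118 = 41 + 101*118 = 41 + 11918 = 11959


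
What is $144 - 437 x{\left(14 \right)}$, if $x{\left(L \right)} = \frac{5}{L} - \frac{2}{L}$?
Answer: $\frac{705}{14} \approx 50.357$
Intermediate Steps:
$x{\left(L \right)} = \frac{3}{L}$
$144 - 437 x{\left(14 \right)} = 144 - 437 \cdot \frac{3}{14} = 144 - 437 \cdot 3 \cdot \frac{1}{14} = 144 - \frac{1311}{14} = \frac{705}{14}$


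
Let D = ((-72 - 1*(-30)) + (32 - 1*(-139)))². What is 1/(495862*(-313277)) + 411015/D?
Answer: 21282652599831323/861682960266378 ≈ 24.699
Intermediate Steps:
D = 16641 (D = ((-72 + 30) + (32 + 139))² = (-42 + 171)² = 129² = 16641)
1/(495862*(-313277)) + 411015/D = 1/(495862*(-313277)) + 411015/16641 = (1/495862)*(-1/313277) + 411015*(1/16641) = -1/155342159774 + 137005/5547 = 21282652599831323/861682960266378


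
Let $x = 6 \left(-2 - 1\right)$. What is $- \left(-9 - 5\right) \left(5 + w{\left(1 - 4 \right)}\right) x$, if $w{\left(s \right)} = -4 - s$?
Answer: $-1008$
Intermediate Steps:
$x = -18$ ($x = 6 \left(-3\right) = -18$)
$- \left(-9 - 5\right) \left(5 + w{\left(1 - 4 \right)}\right) x = - \left(-9 - 5\right) \left(5 - \left(5 - 4\right)\right) \left(-18\right) = - \left(-14\right) \left(5 - 1\right) \left(-18\right) = - \left(-14\right) 4 \left(-18\right) = \left(-1\right) \left(-56\right) \left(-18\right) = 56 \left(-18\right) = -1008$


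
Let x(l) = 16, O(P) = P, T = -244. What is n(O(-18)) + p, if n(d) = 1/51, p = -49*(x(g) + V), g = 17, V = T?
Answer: 569773/51 ≈ 11172.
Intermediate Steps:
V = -244
p = 11172 (p = -49*(16 - 244) = -49*(-228) = 11172)
n(d) = 1/51
n(O(-18)) + p = 1/51 + 11172 = 569773/51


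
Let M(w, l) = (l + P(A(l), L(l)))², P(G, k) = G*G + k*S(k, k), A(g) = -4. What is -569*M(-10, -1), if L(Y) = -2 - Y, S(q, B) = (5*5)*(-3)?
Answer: -4608900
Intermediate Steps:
S(q, B) = -75 (S(q, B) = 25*(-3) = -75)
P(G, k) = G² - 75*k (P(G, k) = G*G + k*(-75) = G² - 75*k)
M(w, l) = (166 + 76*l)² (M(w, l) = (l + ((-4)² - 75*(-2 - l)))² = (l + (16 + (150 + 75*l)))² = (l + (166 + 75*l))² = (166 + 76*l)²)
-569*M(-10, -1) = -2276*(83 + 38*(-1))² = -2276*(83 - 38)² = -2276*45² = -2276*2025 = -569*8100 = -4608900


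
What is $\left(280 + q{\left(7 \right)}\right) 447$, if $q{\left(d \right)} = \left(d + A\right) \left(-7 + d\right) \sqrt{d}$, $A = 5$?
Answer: $125160$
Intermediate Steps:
$q{\left(d \right)} = \sqrt{d} \left(-7 + d\right) \left(5 + d\right)$ ($q{\left(d \right)} = \left(d + 5\right) \left(-7 + d\right) \sqrt{d} = \left(5 + d\right) \left(-7 + d\right) \sqrt{d} = \left(-7 + d\right) \left(5 + d\right) \sqrt{d} = \sqrt{d} \left(-7 + d\right) \left(5 + d\right)$)
$\left(280 + q{\left(7 \right)}\right) 447 = \left(280 + \sqrt{7} \left(-35 + 7^{2} - 14\right)\right) 447 = \left(280 + \sqrt{7} \left(-35 + 49 - 14\right)\right) 447 = \left(280 + \sqrt{7} \cdot 0\right) 447 = \left(280 + 0\right) 447 = 280 \cdot 447 = 125160$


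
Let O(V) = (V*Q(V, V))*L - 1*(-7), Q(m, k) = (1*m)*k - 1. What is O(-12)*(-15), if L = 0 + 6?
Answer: 154335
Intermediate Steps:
Q(m, k) = -1 + k*m (Q(m, k) = m*k - 1 = k*m - 1 = -1 + k*m)
L = 6
O(V) = 7 + 6*V*(-1 + V²) (O(V) = (V*(-1 + V*V))*6 - 1*(-7) = (V*(-1 + V²))*6 + 7 = 6*V*(-1 + V²) + 7 = 7 + 6*V*(-1 + V²))
O(-12)*(-15) = (7 + 6*(-12)*(-1 + (-12)²))*(-15) = (7 + 6*(-12)*(-1 + 144))*(-15) = (7 + 6*(-12)*143)*(-15) = (7 - 10296)*(-15) = -10289*(-15) = 154335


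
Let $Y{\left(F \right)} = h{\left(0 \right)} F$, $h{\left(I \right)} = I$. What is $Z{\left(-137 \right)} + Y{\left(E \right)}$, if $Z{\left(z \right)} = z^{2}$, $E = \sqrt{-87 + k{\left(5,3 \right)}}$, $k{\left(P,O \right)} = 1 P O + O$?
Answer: $18769$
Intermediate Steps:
$k{\left(P,O \right)} = O + O P$ ($k{\left(P,O \right)} = P O + O = O P + O = O + O P$)
$E = i \sqrt{69}$ ($E = \sqrt{-87 + 3 \left(1 + 5\right)} = \sqrt{-87 + 3 \cdot 6} = \sqrt{-87 + 18} = \sqrt{-69} = i \sqrt{69} \approx 8.3066 i$)
$Y{\left(F \right)} = 0$ ($Y{\left(F \right)} = 0 F = 0$)
$Z{\left(-137 \right)} + Y{\left(E \right)} = \left(-137\right)^{2} + 0 = 18769 + 0 = 18769$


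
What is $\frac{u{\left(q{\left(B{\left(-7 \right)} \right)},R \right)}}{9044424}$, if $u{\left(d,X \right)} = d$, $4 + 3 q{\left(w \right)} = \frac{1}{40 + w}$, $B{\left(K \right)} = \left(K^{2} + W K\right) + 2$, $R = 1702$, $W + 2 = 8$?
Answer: $- \frac{65}{443176776} \approx -1.4667 \cdot 10^{-7}$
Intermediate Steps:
$W = 6$ ($W = -2 + 8 = 6$)
$B{\left(K \right)} = 2 + K^{2} + 6 K$ ($B{\left(K \right)} = \left(K^{2} + 6 K\right) + 2 = 2 + K^{2} + 6 K$)
$q{\left(w \right)} = - \frac{4}{3} + \frac{1}{3 \left(40 + w\right)}$
$\frac{u{\left(q{\left(B{\left(-7 \right)} \right)},R \right)}}{9044424} = \frac{\frac{1}{3} \frac{1}{40 + \left(2 + \left(-7\right)^{2} + 6 \left(-7\right)\right)} \left(-159 - 4 \left(2 + \left(-7\right)^{2} + 6 \left(-7\right)\right)\right)}{9044424} = \frac{-159 - 4 \left(2 + 49 - 42\right)}{3 \left(40 + \left(2 + 49 - 42\right)\right)} \frac{1}{9044424} = \frac{-159 - 36}{3 \left(40 + 9\right)} \frac{1}{9044424} = \frac{-159 - 36}{3 \cdot 49} \cdot \frac{1}{9044424} = \frac{1}{3} \cdot \frac{1}{49} \left(-195\right) \frac{1}{9044424} = \left(- \frac{65}{49}\right) \frac{1}{9044424} = - \frac{65}{443176776}$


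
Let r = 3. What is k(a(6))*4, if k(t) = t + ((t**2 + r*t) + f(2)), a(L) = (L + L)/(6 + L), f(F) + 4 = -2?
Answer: -4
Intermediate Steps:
f(F) = -6 (f(F) = -4 - 2 = -6)
a(L) = 2*L/(6 + L) (a(L) = (2*L)/(6 + L) = 2*L/(6 + L))
k(t) = -6 + t**2 + 4*t (k(t) = t + ((t**2 + 3*t) - 6) = t + (-6 + t**2 + 3*t) = -6 + t**2 + 4*t)
k(a(6))*4 = (-6 + (2*6/(6 + 6))**2 + 4*(2*6/(6 + 6)))*4 = (-6 + (2*6/12)**2 + 4*(2*6/12))*4 = (-6 + (2*6*(1/12))**2 + 4*(2*6*(1/12)))*4 = (-6 + 1**2 + 4*1)*4 = (-6 + 1 + 4)*4 = -1*4 = -4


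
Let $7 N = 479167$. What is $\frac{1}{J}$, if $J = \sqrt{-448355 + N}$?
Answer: $- \frac{i \sqrt{18615226}}{2659318} \approx - 0.0016224 i$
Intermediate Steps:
$N = \frac{479167}{7}$ ($N = \frac{1}{7} \cdot 479167 = \frac{479167}{7} \approx 68452.0$)
$J = \frac{i \sqrt{18615226}}{7}$ ($J = \sqrt{-448355 + \frac{479167}{7}} = \sqrt{- \frac{2659318}{7}} = \frac{i \sqrt{18615226}}{7} \approx 616.36 i$)
$\frac{1}{J} = \frac{1}{\frac{1}{7} i \sqrt{18615226}} = - \frac{i \sqrt{18615226}}{2659318}$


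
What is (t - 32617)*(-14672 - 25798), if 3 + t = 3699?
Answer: 1170432870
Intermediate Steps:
t = 3696 (t = -3 + 3699 = 3696)
(t - 32617)*(-14672 - 25798) = (3696 - 32617)*(-14672 - 25798) = -28921*(-40470) = 1170432870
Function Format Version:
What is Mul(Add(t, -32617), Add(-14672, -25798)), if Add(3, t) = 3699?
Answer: 1170432870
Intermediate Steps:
t = 3696 (t = Add(-3, 3699) = 3696)
Mul(Add(t, -32617), Add(-14672, -25798)) = Mul(Add(3696, -32617), Add(-14672, -25798)) = Mul(-28921, -40470) = 1170432870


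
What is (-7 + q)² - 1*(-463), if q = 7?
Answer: 463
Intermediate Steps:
(-7 + q)² - 1*(-463) = (-7 + 7)² - 1*(-463) = 0² + 463 = 0 + 463 = 463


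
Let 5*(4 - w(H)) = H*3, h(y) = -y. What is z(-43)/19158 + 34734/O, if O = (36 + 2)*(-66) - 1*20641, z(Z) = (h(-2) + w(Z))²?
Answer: -764315211/527962550 ≈ -1.4477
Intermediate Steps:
w(H) = 4 - 3*H/5 (w(H) = 4 - H*3/5 = 4 - 3*H/5)
z(Z) = (6 - 3*Z/5)² (z(Z) = (-1*(-2) + (4 - 3*Z/5))² = (2 + (4 - 3*Z/5))² = (6 - 3*Z/5)²)
O = -23149 (O = 38*(-66) - 20641 = -2508 - 20641 = -23149)
z(-43)/19158 + 34734/O = (9*(-10 - 43)²/25)/19158 + 34734/(-23149) = ((9/25)*(-53)²)*(1/19158) + 34734*(-1/23149) = ((9/25)*2809)*(1/19158) - 4962/3307 = (25281/25)*(1/19158) - 4962/3307 = 8427/159650 - 4962/3307 = -764315211/527962550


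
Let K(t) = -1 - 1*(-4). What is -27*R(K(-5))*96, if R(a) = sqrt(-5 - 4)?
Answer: -7776*I ≈ -7776.0*I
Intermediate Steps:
K(t) = 3 (K(t) = -1 + 4 = 3)
R(a) = 3*I (R(a) = sqrt(-9) = 3*I)
-27*R(K(-5))*96 = -81*I*96 = -7776*I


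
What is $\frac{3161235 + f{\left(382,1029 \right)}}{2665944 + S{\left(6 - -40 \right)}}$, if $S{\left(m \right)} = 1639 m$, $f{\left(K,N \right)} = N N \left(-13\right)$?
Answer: $- \frac{5301849}{1370669} \approx -3.8681$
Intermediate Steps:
$f{\left(K,N \right)} = - 13 N^{2}$ ($f{\left(K,N \right)} = N^{2} \left(-13\right) = - 13 N^{2}$)
$\frac{3161235 + f{\left(382,1029 \right)}}{2665944 + S{\left(6 - -40 \right)}} = \frac{3161235 - 13 \cdot 1029^{2}}{2665944 + 1639 \left(6 - -40\right)} = \frac{3161235 - 13764933}{2665944 + 1639 \left(6 + 40\right)} = \frac{3161235 - 13764933}{2665944 + 1639 \cdot 46} = - \frac{10603698}{2665944 + 75394} = - \frac{10603698}{2741338} = \left(-10603698\right) \frac{1}{2741338} = - \frac{5301849}{1370669}$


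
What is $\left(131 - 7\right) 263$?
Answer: $32612$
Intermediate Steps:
$\left(131 - 7\right) 263 = 124 \cdot 263 = 32612$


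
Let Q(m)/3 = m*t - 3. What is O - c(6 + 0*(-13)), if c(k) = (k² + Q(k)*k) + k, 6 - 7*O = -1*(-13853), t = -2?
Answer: -12251/7 ≈ -1750.1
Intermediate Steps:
Q(m) = -9 - 6*m (Q(m) = 3*(m*(-2) - 3) = 3*(-2*m - 3) = 3*(-3 - 2*m) = -9 - 6*m)
O = -13847/7 (O = 6/7 - (-1)*(-13853)/7 = 6/7 - ⅐*13853 = 6/7 - 1979 = -13847/7 ≈ -1978.1)
c(k) = k + k² + k*(-9 - 6*k) (c(k) = (k² + (-9 - 6*k)*k) + k = (k² + k*(-9 - 6*k)) + k = k + k² + k*(-9 - 6*k))
O - c(6 + 0*(-13)) = -13847/7 - (6 + 0*(-13))*(-8 - 5*(6 + 0*(-13))) = -13847/7 - (6 + 0)*(-8 - 5*(6 + 0)) = -13847/7 - 6*(-8 - 5*6) = -13847/7 - 6*(-8 - 30) = -13847/7 - 6*(-38) = -13847/7 - 1*(-228) = -13847/7 + 228 = -12251/7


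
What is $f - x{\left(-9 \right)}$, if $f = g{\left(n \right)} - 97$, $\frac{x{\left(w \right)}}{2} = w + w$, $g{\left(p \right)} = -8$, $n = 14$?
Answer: $-69$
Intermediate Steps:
$x{\left(w \right)} = 4 w$ ($x{\left(w \right)} = 2 \left(w + w\right) = 2 \cdot 2 w = 4 w$)
$f = -105$ ($f = -8 - 97 = -105$)
$f - x{\left(-9 \right)} = -105 - 4 \left(-9\right) = -105 - -36 = -105 + 36 = -69$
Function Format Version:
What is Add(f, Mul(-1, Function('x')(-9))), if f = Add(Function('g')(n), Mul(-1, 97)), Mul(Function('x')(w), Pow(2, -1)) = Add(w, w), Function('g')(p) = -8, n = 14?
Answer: -69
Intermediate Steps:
Function('x')(w) = Mul(4, w) (Function('x')(w) = Mul(2, Add(w, w)) = Mul(2, Mul(2, w)) = Mul(4, w))
f = -105 (f = Add(-8, Mul(-1, 97)) = Add(-8, -97) = -105)
Add(f, Mul(-1, Function('x')(-9))) = Add(-105, Mul(-1, Mul(4, -9))) = Add(-105, Mul(-1, -36)) = Add(-105, 36) = -69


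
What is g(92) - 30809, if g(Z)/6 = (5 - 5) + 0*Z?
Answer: -30809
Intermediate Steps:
g(Z) = 0 (g(Z) = 6*((5 - 5) + 0*Z) = 6*(0 + 0) = 6*0 = 0)
g(92) - 30809 = 0 - 30809 = -30809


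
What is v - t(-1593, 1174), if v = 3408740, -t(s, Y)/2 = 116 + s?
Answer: 3405786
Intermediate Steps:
t(s, Y) = -232 - 2*s (t(s, Y) = -2*(116 + s) = -232 - 2*s)
v - t(-1593, 1174) = 3408740 - (-232 - 2*(-1593)) = 3408740 - (-232 + 3186) = 3408740 - 1*2954 = 3408740 - 2954 = 3405786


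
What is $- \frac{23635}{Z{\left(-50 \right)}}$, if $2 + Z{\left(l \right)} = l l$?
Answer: $- \frac{23635}{2498} \approx -9.4616$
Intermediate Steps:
$Z{\left(l \right)} = -2 + l^{2}$ ($Z{\left(l \right)} = -2 + l l = -2 + l^{2}$)
$- \frac{23635}{Z{\left(-50 \right)}} = - \frac{23635}{-2 + \left(-50\right)^{2}} = - \frac{23635}{-2 + 2500} = - \frac{23635}{2498}$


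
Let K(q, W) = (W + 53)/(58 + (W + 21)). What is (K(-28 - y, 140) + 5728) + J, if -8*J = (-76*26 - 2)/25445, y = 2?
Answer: 127695949091/22289820 ≈ 5728.9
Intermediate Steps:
K(q, W) = (53 + W)/(79 + W) (K(q, W) = (53 + W)/(58 + (21 + W)) = (53 + W)/(79 + W))
J = 989/101780 (J = -(-76*26 - 2)/(8*25445) = -(-1976 - 2)/(8*25445) = -(-989)/(4*25445) = -⅛*(-1978/25445) = 989/101780 ≈ 0.0097170)
(K(-28 - y, 140) + 5728) + J = ((53 + 140)/(79 + 140) + 5728) + 989/101780 = (193/219 + 5728) + 989/101780 = 1254625/219 + 989/101780 = 127695949091/22289820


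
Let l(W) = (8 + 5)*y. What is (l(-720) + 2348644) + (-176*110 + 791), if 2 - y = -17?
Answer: 2330322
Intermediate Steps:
y = 19 (y = 2 - 1*(-17) = 2 + 17 = 19)
l(W) = 247 (l(W) = (8 + 5)*19 = 13*19 = 247)
(l(-720) + 2348644) + (-176*110 + 791) = (247 + 2348644) + (-176*110 + 791) = 2348891 + (-19360 + 791) = 2348891 - 18569 = 2330322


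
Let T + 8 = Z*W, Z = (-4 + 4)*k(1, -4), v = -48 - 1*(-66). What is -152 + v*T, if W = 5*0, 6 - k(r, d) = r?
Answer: -296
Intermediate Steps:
k(r, d) = 6 - r
v = 18 (v = -48 + 66 = 18)
W = 0
Z = 0 (Z = (-4 + 4)*(6 - 1*1) = 0*(6 - 1) = 0*5 = 0)
T = -8 (T = -8 + 0*0 = -8 + 0 = -8)
-152 + v*T = -152 + 18*(-8) = -152 - 144 = -296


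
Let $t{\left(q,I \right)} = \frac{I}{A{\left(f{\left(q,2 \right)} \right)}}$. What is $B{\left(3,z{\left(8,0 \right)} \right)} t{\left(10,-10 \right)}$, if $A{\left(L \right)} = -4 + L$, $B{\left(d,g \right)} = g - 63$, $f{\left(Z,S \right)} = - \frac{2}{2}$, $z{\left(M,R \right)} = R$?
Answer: $-126$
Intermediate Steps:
$f{\left(Z,S \right)} = -1$ ($f{\left(Z,S \right)} = \left(-2\right) \frac{1}{2} = -1$)
$B{\left(d,g \right)} = -63 + g$
$t{\left(q,I \right)} = - \frac{I}{5}$ ($t{\left(q,I \right)} = \frac{I}{-4 - 1} = \frac{I}{-5} = I \left(- \frac{1}{5}\right) = - \frac{I}{5}$)
$B{\left(3,z{\left(8,0 \right)} \right)} t{\left(10,-10 \right)} = \left(-63 + 0\right) \left(\left(- \frac{1}{5}\right) \left(-10\right)\right) = \left(-63\right) 2 = -126$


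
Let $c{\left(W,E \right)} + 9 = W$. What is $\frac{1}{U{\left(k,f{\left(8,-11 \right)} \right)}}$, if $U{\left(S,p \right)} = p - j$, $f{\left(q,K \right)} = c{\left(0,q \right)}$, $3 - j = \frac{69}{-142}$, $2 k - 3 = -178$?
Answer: $- \frac{142}{1773} \approx -0.08009$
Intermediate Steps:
$k = - \frac{175}{2}$ ($k = \frac{3}{2} + \frac{1}{2} \left(-178\right) = \frac{3}{2} - 89 = - \frac{175}{2} \approx -87.5$)
$c{\left(W,E \right)} = -9 + W$
$j = \frac{495}{142}$ ($j = 3 - \frac{69}{-142} = 3 - 69 \left(- \frac{1}{142}\right) = 3 - - \frac{69}{142} = 3 + \frac{69}{142} = \frac{495}{142} \approx 3.4859$)
$f{\left(q,K \right)} = -9$ ($f{\left(q,K \right)} = -9 + 0 = -9$)
$U{\left(S,p \right)} = - \frac{495}{142} + p$ ($U{\left(S,p \right)} = p - \frac{495}{142} = - \frac{495}{142} + p$)
$\frac{1}{U{\left(k,f{\left(8,-11 \right)} \right)}} = \frac{1}{- \frac{495}{142} - 9} = \frac{1}{- \frac{1773}{142}} = - \frac{142}{1773}$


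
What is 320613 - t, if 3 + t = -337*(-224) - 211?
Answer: 245339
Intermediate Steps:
t = 75274 (t = -3 + (-337*(-224) - 211) = -3 + (75488 - 211) = -3 + 75277 = 75274)
320613 - t = 320613 - 1*75274 = 320613 - 75274 = 245339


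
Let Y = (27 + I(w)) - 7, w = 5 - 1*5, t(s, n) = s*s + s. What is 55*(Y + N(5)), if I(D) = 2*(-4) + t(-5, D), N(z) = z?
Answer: 2035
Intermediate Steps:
t(s, n) = s + s**2 (t(s, n) = s**2 + s = s + s**2)
w = 0 (w = 5 - 5 = 0)
I(D) = 12 (I(D) = 2*(-4) - 5*(1 - 5) = -8 - 5*(-4) = -8 + 20 = 12)
Y = 32 (Y = (27 + 12) - 7 = 39 - 7 = 32)
55*(Y + N(5)) = 55*(32 + 5) = 55*37 = 2035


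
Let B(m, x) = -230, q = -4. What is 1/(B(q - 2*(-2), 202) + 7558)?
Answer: 1/7328 ≈ 0.00013646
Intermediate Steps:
1/(B(q - 2*(-2), 202) + 7558) = 1/(-230 + 7558) = 1/7328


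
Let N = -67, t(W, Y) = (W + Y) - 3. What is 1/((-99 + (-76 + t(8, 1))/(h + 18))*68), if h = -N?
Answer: -1/6788 ≈ -0.00014732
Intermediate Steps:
t(W, Y) = -3 + W + Y
h = 67 (h = -1*(-67) = 67)
1/((-99 + (-76 + t(8, 1))/(h + 18))*68) = 1/((-99 + (-76 + (-3 + 8 + 1))/(67 + 18))*68) = 1/((-99 + (-76 + 6)/85)*68) = 1/((-99 - 70*1/85)*68) = 1/((-99 - 14/17)*68) = 1/(-1697/17*68) = 1/(-6788) = -1/6788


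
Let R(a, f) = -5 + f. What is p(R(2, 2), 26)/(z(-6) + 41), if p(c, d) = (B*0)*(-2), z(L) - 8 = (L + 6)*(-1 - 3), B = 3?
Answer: 0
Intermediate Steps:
z(L) = -16 - 4*L (z(L) = 8 + (L + 6)*(-1 - 3) = 8 + (6 + L)*(-4) = 8 + (-24 - 4*L) = -16 - 4*L)
p(c, d) = 0 (p(c, d) = (3*0)*(-2) = 0*(-2) = 0)
p(R(2, 2), 26)/(z(-6) + 41) = 0/((-16 - 4*(-6)) + 41) = 0/((-16 + 24) + 41) = 0/(8 + 41) = 0/49 = (1/49)*0 = 0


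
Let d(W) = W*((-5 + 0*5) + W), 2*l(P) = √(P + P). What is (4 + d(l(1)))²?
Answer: 131/4 - 45*√2/2 ≈ 0.93019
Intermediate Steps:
l(P) = √2*√P/2 (l(P) = √(P + P)/2 = √(2*P)/2 = (√2*√P)/2 = √2*√P/2)
d(W) = W*(-5 + W) (d(W) = W*((-5 + 0) + W) = W*(-5 + W))
(4 + d(l(1)))² = (4 + (√2*√1/2)*(-5 + √2*√1/2))² = (4 + ((½)*√2*1)*(-5 + (½)*√2*1))² = (4 + (√2/2)*(-5 + √2/2))² = (4 + √2*(-5 + √2/2)/2)²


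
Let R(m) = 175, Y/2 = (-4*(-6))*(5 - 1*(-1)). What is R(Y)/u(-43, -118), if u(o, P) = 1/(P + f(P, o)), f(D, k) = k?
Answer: -28175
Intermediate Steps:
Y = 288 (Y = 2*((-4*(-6))*(5 - 1*(-1))) = 2*(24*(5 + 1)) = 2*(24*6) = 2*144 = 288)
u(o, P) = 1/(P + o)
R(Y)/u(-43, -118) = 175/(1/(-118 - 43)) = 175/(1/(-161)) = 175/(-1/161) = 175*(-161) = -28175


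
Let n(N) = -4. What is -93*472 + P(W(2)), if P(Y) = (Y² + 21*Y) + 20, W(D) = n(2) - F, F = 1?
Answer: -43956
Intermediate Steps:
W(D) = -5 (W(D) = -4 - 1*1 = -4 - 1 = -5)
P(Y) = 20 + Y² + 21*Y
-93*472 + P(W(2)) = -93*472 + (20 + (-5)² + 21*(-5)) = -43896 + (20 + 25 - 105) = -43896 - 60 = -43956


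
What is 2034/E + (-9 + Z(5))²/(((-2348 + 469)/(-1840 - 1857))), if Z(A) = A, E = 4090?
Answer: 122876783/3842555 ≈ 31.978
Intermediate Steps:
2034/E + (-9 + Z(5))²/(((-2348 + 469)/(-1840 - 1857))) = 2034/4090 + (-9 + 5)²/(((-2348 + 469)/(-1840 - 1857))) = 2034*(1/4090) + (-4)²/((-1879/(-3697))) = 1017/2045 + 16/((-1879*(-1/3697))) = 1017/2045 + 16/(1879/3697) = 1017/2045 + 16*(3697/1879) = 1017/2045 + 59152/1879 = 122876783/3842555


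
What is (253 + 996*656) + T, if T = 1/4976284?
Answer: 3252643534637/4976284 ≈ 6.5363e+5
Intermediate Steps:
T = 1/4976284 ≈ 2.0095e-7
(253 + 996*656) + T = (253 + 996*656) + 1/4976284 = (253 + 653376) + 1/4976284 = 653629 + 1/4976284 = 3252643534637/4976284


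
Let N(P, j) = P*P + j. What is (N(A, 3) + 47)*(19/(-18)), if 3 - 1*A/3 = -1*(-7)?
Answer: -1843/9 ≈ -204.78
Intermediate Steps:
A = -12 (A = 9 - (-3)*(-7) = 9 - 3*7 = 9 - 21 = -12)
N(P, j) = j + P² (N(P, j) = P² + j = j + P²)
(N(A, 3) + 47)*(19/(-18)) = ((3 + (-12)²) + 47)*(19/(-18)) = ((3 + 144) + 47)*(19*(-1/18)) = (147 + 47)*(-19/18) = 194*(-19/18) = -1843/9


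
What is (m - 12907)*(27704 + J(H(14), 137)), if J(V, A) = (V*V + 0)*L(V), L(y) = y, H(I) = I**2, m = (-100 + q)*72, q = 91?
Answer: -102438388200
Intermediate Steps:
m = -648 (m = (-100 + 91)*72 = -9*72 = -648)
J(V, A) = V**3 (J(V, A) = (V*V + 0)*V = (V**2 + 0)*V = V**2*V = V**3)
(m - 12907)*(27704 + J(H(14), 137)) = (-648 - 12907)*(27704 + (14**2)**3) = -13555*(27704 + 196**3) = -13555*(27704 + 7529536) = -13555*7557240 = -102438388200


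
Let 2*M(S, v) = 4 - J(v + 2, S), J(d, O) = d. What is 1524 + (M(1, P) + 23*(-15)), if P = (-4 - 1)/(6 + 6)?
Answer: 28325/24 ≈ 1180.2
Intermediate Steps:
P = -5/12 ≈ -0.41667
M(S, v) = 1 - v/2 (M(S, v) = (4 - (v + 2))/2 = (4 - (2 + v))/2 = (4 + (-2 - v))/2 = (2 - v)/2 = 1 - v/2)
1524 + (M(1, P) + 23*(-15)) = 1524 + ((1 - ½*(-5/12)) + 23*(-15)) = 1524 + ((1 + 5/24) - 345) = 1524 + (29/24 - 345) = 1524 - 8251/24 = 28325/24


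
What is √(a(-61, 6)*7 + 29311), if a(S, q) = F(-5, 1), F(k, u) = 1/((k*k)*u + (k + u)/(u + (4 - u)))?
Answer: √4220826/12 ≈ 171.21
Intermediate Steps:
F(k, u) = 1/(k/4 + u/4 + u*k²) (F(k, u) = 1/(k²*u + (k + u)/4) = 1/(u*k² + (k + u)*(¼)) = 1/(u*k² + (k/4 + u/4)) = 1/(k/4 + u/4 + u*k²))
a(S, q) = 1/24 (a(S, q) = 4/(-5 + 1 + 4*1*(-5)²) = 4/(-5 + 1 + 4*1*25) = 4/(-5 + 1 + 100) = 4/96 = 4*(1/96) = 1/24)
√(a(-61, 6)*7 + 29311) = √((1/24)*7 + 29311) = √(7/24 + 29311) = √(703471/24) = √4220826/12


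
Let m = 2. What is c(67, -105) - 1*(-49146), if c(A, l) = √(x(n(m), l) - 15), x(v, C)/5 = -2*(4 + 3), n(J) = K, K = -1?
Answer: 49146 + I*√85 ≈ 49146.0 + 9.2195*I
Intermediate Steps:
n(J) = -1
x(v, C) = -70 (x(v, C) = 5*(-2*(4 + 3)) = 5*(-2*7) = 5*(-14) = -70)
c(A, l) = I*√85 (c(A, l) = √(-70 - 15) = √(-85) = I*√85)
c(67, -105) - 1*(-49146) = I*√85 - 1*(-49146) = I*√85 + 49146 = 49146 + I*√85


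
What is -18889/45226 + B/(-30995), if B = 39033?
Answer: -2350771013/1401779870 ≈ -1.6770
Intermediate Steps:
-18889/45226 + B/(-30995) = -18889/45226 + 39033/(-30995) = -18889*1/45226 + 39033*(-1/30995) = -18889/45226 - 39033/30995 = -2350771013/1401779870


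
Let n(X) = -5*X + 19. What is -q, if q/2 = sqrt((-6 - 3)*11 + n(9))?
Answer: -10*I*sqrt(5) ≈ -22.361*I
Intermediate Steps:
n(X) = 19 - 5*X
q = 10*I*sqrt(5) (q = 2*sqrt((-6 - 3)*11 + (19 - 5*9)) = 2*sqrt(-9*11 + (19 - 45)) = 2*sqrt(-99 - 26) = 2*sqrt(-125) = 2*(5*I*sqrt(5)) = 10*I*sqrt(5) ≈ 22.361*I)
-q = -10*I*sqrt(5)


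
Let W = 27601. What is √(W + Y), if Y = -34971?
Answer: I*√7370 ≈ 85.849*I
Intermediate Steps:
√(W + Y) = √(27601 - 34971) = √(-7370) = I*√7370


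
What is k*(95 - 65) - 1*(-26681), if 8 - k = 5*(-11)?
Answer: 28571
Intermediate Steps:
k = 63 (k = 8 - 5*(-11) = 8 - 1*(-55) = 8 + 55 = 63)
k*(95 - 65) - 1*(-26681) = 63*(95 - 65) - 1*(-26681) = 63*30 + 26681 = 1890 + 26681 = 28571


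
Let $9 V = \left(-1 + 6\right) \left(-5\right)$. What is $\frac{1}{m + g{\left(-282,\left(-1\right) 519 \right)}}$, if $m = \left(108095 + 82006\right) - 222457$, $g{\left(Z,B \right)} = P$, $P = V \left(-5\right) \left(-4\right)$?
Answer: $- \frac{9}{291704} \approx -3.0853 \cdot 10^{-5}$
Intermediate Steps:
$V = - \frac{25}{9}$ ($V = \frac{\left(-1 + 6\right) \left(-5\right)}{9} = \frac{5 \left(-5\right)}{9} = \frac{1}{9} \left(-25\right) = - \frac{25}{9} \approx -2.7778$)
$P = - \frac{500}{9}$ ($P = \left(- \frac{25}{9}\right) \left(-5\right) \left(-4\right) = \frac{125}{9} \left(-4\right) = - \frac{500}{9} \approx -55.556$)
$g{\left(Z,B \right)} = - \frac{500}{9}$
$m = -32356$ ($m = 190101 - 222457 = -32356$)
$\frac{1}{m + g{\left(-282,\left(-1\right) 519 \right)}} = \frac{1}{-32356 - \frac{500}{9}} = \frac{1}{- \frac{291704}{9}} = - \frac{9}{291704}$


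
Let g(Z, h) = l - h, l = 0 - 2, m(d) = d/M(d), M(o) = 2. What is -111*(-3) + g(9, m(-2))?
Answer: 332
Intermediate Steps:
m(d) = d/2
l = -2
g(Z, h) = -2 - h
-111*(-3) + g(9, m(-2)) = -111*(-3) + (-2 - (-2)/2) = 333 + (-2 - 1*(-1)) = 333 + (-2 + 1) = 333 - 1 = 332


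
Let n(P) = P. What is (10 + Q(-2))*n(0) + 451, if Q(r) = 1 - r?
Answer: 451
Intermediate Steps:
(10 + Q(-2))*n(0) + 451 = (10 + (1 - 1*(-2)))*0 + 451 = (10 + (1 + 2))*0 + 451 = (10 + 3)*0 + 451 = 13*0 + 451 = 0 + 451 = 451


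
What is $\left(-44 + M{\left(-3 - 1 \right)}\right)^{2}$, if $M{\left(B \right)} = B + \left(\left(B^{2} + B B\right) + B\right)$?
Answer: $400$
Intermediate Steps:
$M{\left(B \right)} = 2 B + 2 B^{2}$ ($M{\left(B \right)} = B + \left(\left(B^{2} + B^{2}\right) + B\right) = B + \left(2 B^{2} + B\right) = B + \left(B + 2 B^{2}\right) = 2 B + 2 B^{2}$)
$\left(-44 + M{\left(-3 - 1 \right)}\right)^{2} = \left(-44 + 2 \left(-3 - 1\right) \left(1 - 4\right)\right)^{2} = \left(-44 + 2 \left(-4\right) \left(1 - 4\right)\right)^{2} = \left(-44 + 2 \left(-4\right) \left(-3\right)\right)^{2} = \left(-44 + 24\right)^{2} = \left(-20\right)^{2} = 400$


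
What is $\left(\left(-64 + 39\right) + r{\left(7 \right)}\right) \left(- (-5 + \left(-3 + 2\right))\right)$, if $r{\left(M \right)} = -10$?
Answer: $-210$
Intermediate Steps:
$\left(\left(-64 + 39\right) + r{\left(7 \right)}\right) \left(- (-5 + \left(-3 + 2\right))\right) = \left(\left(-64 + 39\right) - 10\right) \left(- (-5 + \left(-3 + 2\right))\right) = \left(-25 - 10\right) \left(- (-5 - 1)\right) = - 35 \left(\left(-1\right) \left(-6\right)\right) = \left(-35\right) 6 = -210$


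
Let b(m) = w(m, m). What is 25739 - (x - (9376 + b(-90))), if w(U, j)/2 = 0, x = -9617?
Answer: 44732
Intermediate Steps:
w(U, j) = 0 (w(U, j) = 2*0 = 0)
b(m) = 0
25739 - (x - (9376 + b(-90))) = 25739 - (-9617 - (9376 + 0)) = 25739 - (-9617 - 1*9376) = 25739 - (-9617 - 9376) = 25739 - 1*(-18993) = 25739 + 18993 = 44732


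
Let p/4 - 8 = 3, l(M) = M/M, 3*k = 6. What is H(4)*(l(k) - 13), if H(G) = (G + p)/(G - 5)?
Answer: 576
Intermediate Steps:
k = 2 (k = (1/3)*6 = 2)
l(M) = 1
p = 44 (p = 32 + 4*3 = 32 + 12 = 44)
H(G) = (44 + G)/(-5 + G) (H(G) = (G + 44)/(G - 5) = (44 + G)/(-5 + G))
H(4)*(l(k) - 13) = ((44 + 4)/(-5 + 4))*(1 - 13) = (48/(-1))*(-12) = -1*48*(-12) = -48*(-12) = 576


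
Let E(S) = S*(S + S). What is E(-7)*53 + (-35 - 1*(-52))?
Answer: 5211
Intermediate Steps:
E(S) = 2*S² (E(S) = S*(2*S) = 2*S²)
E(-7)*53 + (-35 - 1*(-52)) = (2*(-7)²)*53 + (-35 - 1*(-52)) = (2*49)*53 + (-35 + 52) = 98*53 + 17 = 5194 + 17 = 5211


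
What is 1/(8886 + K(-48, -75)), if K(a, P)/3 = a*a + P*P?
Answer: 1/32673 ≈ 3.0606e-5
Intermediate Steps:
K(a, P) = 3*P**2 + 3*a**2 (K(a, P) = 3*(a*a + P*P) = 3*(a**2 + P**2) = 3*(P**2 + a**2) = 3*P**2 + 3*a**2)
1/(8886 + K(-48, -75)) = 1/(8886 + (3*(-75)**2 + 3*(-48)**2)) = 1/(8886 + (3*5625 + 3*2304)) = 1/(8886 + (16875 + 6912)) = 1/(8886 + 23787) = 1/32673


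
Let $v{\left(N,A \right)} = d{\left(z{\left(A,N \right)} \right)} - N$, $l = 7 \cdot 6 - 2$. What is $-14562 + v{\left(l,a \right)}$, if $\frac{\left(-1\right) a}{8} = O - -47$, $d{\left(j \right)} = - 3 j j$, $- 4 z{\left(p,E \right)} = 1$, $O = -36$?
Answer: $- \frac{233635}{16} \approx -14602.0$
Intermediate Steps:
$z{\left(p,E \right)} = - \frac{1}{4}$ ($z{\left(p,E \right)} = \left(- \frac{1}{4}\right) 1 = - \frac{1}{4}$)
$d{\left(j \right)} = - 3 j^{2}$
$a = -88$ ($a = - 8 \left(-36 - -47\right) = - 8 \left(-36 + 47\right) = \left(-8\right) 11 = -88$)
$l = 40$ ($l = 42 - 2 = 40$)
$v{\left(N,A \right)} = - \frac{3}{16} - N$ ($v{\left(N,A \right)} = - 3 \left(- \frac{1}{4}\right)^{2} - N = \left(-3\right) \frac{1}{16} - N = - \frac{3}{16} - N$)
$-14562 + v{\left(l,a \right)} = -14562 - \frac{643}{16} = - \frac{233635}{16}$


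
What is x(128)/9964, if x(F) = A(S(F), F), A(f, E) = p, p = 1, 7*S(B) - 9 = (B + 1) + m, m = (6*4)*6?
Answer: 1/9964 ≈ 0.00010036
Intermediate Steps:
m = 144 (m = 24*6 = 144)
S(B) = 22 + B/7 (S(B) = 9/7 + ((B + 1) + 144)/7 = 9/7 + ((1 + B) + 144)/7 = 9/7 + (145 + B)/7 = 9/7 + (145/7 + B/7) = 22 + B/7)
A(f, E) = 1
x(F) = 1
x(128)/9964 = 1/9964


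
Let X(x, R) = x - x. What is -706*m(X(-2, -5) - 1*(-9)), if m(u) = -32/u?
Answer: 22592/9 ≈ 2510.2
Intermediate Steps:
X(x, R) = 0
-706*m(X(-2, -5) - 1*(-9)) = -(-22592)/(0 - 1*(-9)) = -(-22592)/(0 + 9) = -(-22592)/9 = -706*(-32/9) = 22592/9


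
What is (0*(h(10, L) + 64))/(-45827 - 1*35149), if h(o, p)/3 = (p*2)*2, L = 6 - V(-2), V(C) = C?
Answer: 0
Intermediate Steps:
L = 8 (L = 6 - 1*(-2) = 6 + 2 = 8)
h(o, p) = 12*p (h(o, p) = 3*((p*2)*2) = 3*((2*p)*2) = 3*(4*p) = 12*p)
(0*(h(10, L) + 64))/(-45827 - 1*35149) = (0*(12*8 + 64))/(-45827 - 1*35149) = (0*(96 + 64))/(-45827 - 35149) = (0*160)/(-80976) = 0*(-1/80976) = 0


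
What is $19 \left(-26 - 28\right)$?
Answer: $-1026$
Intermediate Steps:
$19 \left(-26 - 28\right) = 19 \left(-54\right) = -1026$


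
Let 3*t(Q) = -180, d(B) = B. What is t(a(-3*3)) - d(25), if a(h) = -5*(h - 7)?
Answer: -85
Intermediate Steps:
a(h) = 35 - 5*h (a(h) = -5*(-7 + h) = 35 - 5*h)
t(Q) = -60 (t(Q) = (1/3)*(-180) = -60)
t(a(-3*3)) - d(25) = -60 - 1*25 = -60 - 25 = -85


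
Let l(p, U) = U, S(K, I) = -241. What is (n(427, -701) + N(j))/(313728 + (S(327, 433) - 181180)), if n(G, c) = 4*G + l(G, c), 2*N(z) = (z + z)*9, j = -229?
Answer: -1054/132307 ≈ -0.0079663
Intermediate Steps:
N(z) = 9*z (N(z) = ((z + z)*9)/2 = ((2*z)*9)/2 = (18*z)/2 = 9*z)
n(G, c) = c + 4*G (n(G, c) = 4*G + c = c + 4*G)
(n(427, -701) + N(j))/(313728 + (S(327, 433) - 181180)) = ((-701 + 4*427) + 9*(-229))/(313728 + (-241 - 181180)) = ((-701 + 1708) - 2061)/(313728 - 181421) = (1007 - 2061)/132307 = -1054*1/132307 = -1054/132307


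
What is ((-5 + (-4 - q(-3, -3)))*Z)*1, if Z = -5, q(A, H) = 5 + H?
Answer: 55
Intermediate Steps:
((-5 + (-4 - q(-3, -3)))*Z)*1 = ((-5 + (-4 - (5 - 3)))*(-5))*1 = ((-5 + (-4 - 1*2))*(-5))*1 = ((-5 + (-4 - 2))*(-5))*1 = ((-5 - 6)*(-5))*1 = -11*(-5)*1 = 55*1 = 55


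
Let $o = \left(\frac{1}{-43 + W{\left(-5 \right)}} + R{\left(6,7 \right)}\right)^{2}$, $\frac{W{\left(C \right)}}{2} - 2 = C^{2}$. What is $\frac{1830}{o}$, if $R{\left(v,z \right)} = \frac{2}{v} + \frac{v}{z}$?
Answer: $\frac{48825315}{43808} \approx 1114.5$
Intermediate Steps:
$W{\left(C \right)} = 4 + 2 C^{2}$
$o = \frac{87616}{53361}$ ($o = \left(\frac{1}{-43 + \left(4 + 2 \left(-5\right)^{2}\right)} + \left(\frac{2}{6} + \frac{6}{7}\right)\right)^{2} = \left(\frac{1}{-43 + \left(4 + 2 \cdot 25\right)} + \left(2 \cdot \frac{1}{6} + 6 \cdot \frac{1}{7}\right)\right)^{2} = \left(\frac{1}{-43 + \left(4 + 50\right)} + \left(\frac{1}{3} + \frac{6}{7}\right)\right)^{2} = \left(\frac{1}{-43 + 54} + \frac{25}{21}\right)^{2} = \left(\frac{1}{11} + \frac{25}{21}\right)^{2} = \left(\frac{296}{231}\right)^{2} = \frac{87616}{53361} \approx 1.6419$)
$\frac{1830}{o} = \frac{1830}{\frac{87616}{53361}} = 1830 \cdot \frac{53361}{87616} = \frac{48825315}{43808}$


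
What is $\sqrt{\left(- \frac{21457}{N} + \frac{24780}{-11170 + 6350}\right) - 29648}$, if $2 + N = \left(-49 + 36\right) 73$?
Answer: $\frac{4 i \sqrt{97278142031670}}{229191} \approx 172.14 i$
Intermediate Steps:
$N = -951$ ($N = -2 + \left(-49 + 36\right) 73 = -2 - 949 = -951$)
$\sqrt{\left(- \frac{21457}{N} + \frac{24780}{-11170 + 6350}\right) - 29648} = \sqrt{\left(- \frac{21457}{-951} + \frac{24780}{-11170 + 6350}\right) - 29648} = \sqrt{\left(\left(-21457\right) \left(- \frac{1}{951}\right) + \frac{24780}{-4820}\right) - 29648} = \sqrt{\left(\frac{21457}{951} + 24780 \left(- \frac{1}{4820}\right)\right) - 29648} = \sqrt{\left(\frac{21457}{951} - \frac{1239}{241}\right) - 29648} = \sqrt{\frac{3992848}{229191} - 29648} = \sqrt{- \frac{6791061920}{229191}} = \frac{4 i \sqrt{97278142031670}}{229191}$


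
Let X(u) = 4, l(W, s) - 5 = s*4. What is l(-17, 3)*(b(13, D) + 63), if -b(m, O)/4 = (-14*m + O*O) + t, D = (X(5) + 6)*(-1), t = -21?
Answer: 8075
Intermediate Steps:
l(W, s) = 5 + 4*s (l(W, s) = 5 + s*4 = 5 + 4*s)
D = -10 (D = (4 + 6)*(-1) = 10*(-1) = -10)
b(m, O) = 84 - 4*O**2 + 56*m (b(m, O) = -4*((-14*m + O*O) - 21) = -4*((-14*m + O**2) - 21) = -4*((O**2 - 14*m) - 21) = -4*(-21 + O**2 - 14*m) = 84 - 4*O**2 + 56*m)
l(-17, 3)*(b(13, D) + 63) = (5 + 4*3)*((84 - 4*(-10)**2 + 56*13) + 63) = (5 + 12)*((84 - 4*100 + 728) + 63) = 17*((84 - 400 + 728) + 63) = 17*(412 + 63) = 17*475 = 8075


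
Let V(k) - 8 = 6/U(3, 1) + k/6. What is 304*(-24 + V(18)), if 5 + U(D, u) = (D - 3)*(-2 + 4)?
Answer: -21584/5 ≈ -4316.8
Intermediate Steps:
U(D, u) = -11 + 2*D (U(D, u) = -5 + (D - 3)*(-2 + 4) = -5 + (-3 + D)*2 = -5 + (-6 + 2*D) = -11 + 2*D)
V(k) = 34/5 + k/6 (V(k) = 8 + (6/(-11 + 2*3) + k/6) = 8 + (6/(-11 + 6) + k*(⅙)) = 8 + (6/(-5) + k/6) = 8 + (6*(-⅕) + k/6) = 8 + (-6/5 + k/6) = 34/5 + k/6)
304*(-24 + V(18)) = 304*(-24 + (34/5 + (⅙)*18)) = 304*(-24 + (34/5 + 3)) = 304*(-24 + 49/5) = 304*(-71/5) = -21584/5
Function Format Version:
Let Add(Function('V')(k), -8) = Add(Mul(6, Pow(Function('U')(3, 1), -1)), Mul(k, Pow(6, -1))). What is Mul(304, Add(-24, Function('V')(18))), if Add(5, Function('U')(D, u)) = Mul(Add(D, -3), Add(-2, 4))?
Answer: Rational(-21584, 5) ≈ -4316.8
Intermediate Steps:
Function('U')(D, u) = Add(-11, Mul(2, D)) (Function('U')(D, u) = Add(-5, Mul(Add(D, -3), Add(-2, 4))) = Add(-5, Mul(Add(-3, D), 2)) = Add(-5, Add(-6, Mul(2, D))) = Add(-11, Mul(2, D)))
Function('V')(k) = Add(Rational(34, 5), Mul(Rational(1, 6), k)) (Function('V')(k) = Add(8, Add(Mul(6, Pow(Add(-11, Mul(2, 3)), -1)), Mul(k, Pow(6, -1)))) = Add(8, Add(Mul(6, Pow(Add(-11, 6), -1)), Mul(k, Rational(1, 6)))) = Add(8, Add(Mul(6, Pow(-5, -1)), Mul(Rational(1, 6), k))) = Add(8, Add(Mul(6, Rational(-1, 5)), Mul(Rational(1, 6), k))) = Add(8, Add(Rational(-6, 5), Mul(Rational(1, 6), k))) = Add(Rational(34, 5), Mul(Rational(1, 6), k)))
Mul(304, Add(-24, Function('V')(18))) = Mul(304, Add(-24, Add(Rational(34, 5), Mul(Rational(1, 6), 18)))) = Mul(304, Add(-24, Add(Rational(34, 5), 3))) = Mul(304, Add(-24, Rational(49, 5))) = Mul(304, Rational(-71, 5)) = Rational(-21584, 5)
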